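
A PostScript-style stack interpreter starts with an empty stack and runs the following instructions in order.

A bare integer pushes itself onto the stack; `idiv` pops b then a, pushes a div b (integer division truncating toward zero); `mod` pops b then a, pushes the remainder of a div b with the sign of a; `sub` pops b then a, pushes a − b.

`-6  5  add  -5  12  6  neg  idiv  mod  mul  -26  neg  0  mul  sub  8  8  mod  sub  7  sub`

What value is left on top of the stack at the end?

-6   -> [-6]
5    -> [-6, 5]
add  -> [-1]
-5   -> [-1, -5]
12   -> [-1, -5, 12]
6    -> [-1, -5, 12, 6]
neg  -> [-1, -5, 12, -6]
idiv -> [-1, -5, -2]
mod  -> [-1, -1]
mul  -> [1]
-26  -> [1, -26]
neg  -> [1, 26]
0    -> [1, 26, 0]
mul  -> [1, 0]
sub  -> [1]
8    -> [1, 8]
8    -> [1, 8, 8]
mod  -> [1, 0]
sub  -> [1]
7    -> [1, 7]
sub  -> [-6]

-6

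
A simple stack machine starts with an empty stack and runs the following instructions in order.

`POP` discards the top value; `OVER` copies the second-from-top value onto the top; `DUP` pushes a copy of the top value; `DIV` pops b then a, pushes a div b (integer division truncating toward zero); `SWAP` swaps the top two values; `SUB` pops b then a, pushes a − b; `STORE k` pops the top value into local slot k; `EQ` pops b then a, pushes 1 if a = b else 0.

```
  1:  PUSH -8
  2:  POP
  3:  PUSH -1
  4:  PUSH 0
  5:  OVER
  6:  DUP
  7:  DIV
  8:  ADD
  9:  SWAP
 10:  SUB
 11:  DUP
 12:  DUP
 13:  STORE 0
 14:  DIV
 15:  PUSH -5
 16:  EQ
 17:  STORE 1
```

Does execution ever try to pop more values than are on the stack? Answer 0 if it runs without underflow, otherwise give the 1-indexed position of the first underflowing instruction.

0

PUSH -8  -8
POP      (empty)
PUSH -1  -1
PUSH 0   -1 0
OVER     -1 0 -1
DUP      -1 0 -1 -1
DIV      -1 0 1
ADD      -1 1
SWAP     1 -1
SUB      2
DUP      2 2
DUP      2 2 2
STORE 0  2 2
DIV      1
PUSH -5  1 -5
EQ       0
STORE 1  (empty)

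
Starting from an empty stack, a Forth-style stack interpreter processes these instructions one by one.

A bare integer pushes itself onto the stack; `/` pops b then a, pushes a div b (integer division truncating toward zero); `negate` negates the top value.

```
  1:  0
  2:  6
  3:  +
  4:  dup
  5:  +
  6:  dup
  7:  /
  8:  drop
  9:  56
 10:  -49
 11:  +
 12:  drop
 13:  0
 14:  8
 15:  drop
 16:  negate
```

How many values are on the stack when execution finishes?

0      : [0]
6      : [0, 6]
+      : [6]
dup    : [6, 6]
+      : [12]
dup    : [12, 12]
/      : [1]
drop   : []
56     : [56]
-49    : [56, -49]
+      : [7]
drop   : []
0      : [0]
8      : [0, 8]
drop   : [0]
negate : [0]

1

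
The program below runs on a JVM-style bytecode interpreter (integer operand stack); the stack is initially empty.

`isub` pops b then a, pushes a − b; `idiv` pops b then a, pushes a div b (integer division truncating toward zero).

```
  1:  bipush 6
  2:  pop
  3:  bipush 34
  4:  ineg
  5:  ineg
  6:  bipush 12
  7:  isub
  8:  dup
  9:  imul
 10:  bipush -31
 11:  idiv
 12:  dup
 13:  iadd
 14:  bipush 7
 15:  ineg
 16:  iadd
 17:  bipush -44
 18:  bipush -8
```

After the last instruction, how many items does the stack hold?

3

bipush 6   -> 6
pop        -> (empty)
bipush 34  -> 34
ineg       -> -34
ineg       -> 34
bipush 12  -> 34 12
isub       -> 22
dup        -> 22 22
imul       -> 484
bipush -31 -> 484 -31
idiv       -> -15
dup        -> -15 -15
iadd       -> -30
bipush 7   -> -30 7
ineg       -> -30 -7
iadd       -> -37
bipush -44 -> -37 -44
bipush -8  -> -37 -44 -8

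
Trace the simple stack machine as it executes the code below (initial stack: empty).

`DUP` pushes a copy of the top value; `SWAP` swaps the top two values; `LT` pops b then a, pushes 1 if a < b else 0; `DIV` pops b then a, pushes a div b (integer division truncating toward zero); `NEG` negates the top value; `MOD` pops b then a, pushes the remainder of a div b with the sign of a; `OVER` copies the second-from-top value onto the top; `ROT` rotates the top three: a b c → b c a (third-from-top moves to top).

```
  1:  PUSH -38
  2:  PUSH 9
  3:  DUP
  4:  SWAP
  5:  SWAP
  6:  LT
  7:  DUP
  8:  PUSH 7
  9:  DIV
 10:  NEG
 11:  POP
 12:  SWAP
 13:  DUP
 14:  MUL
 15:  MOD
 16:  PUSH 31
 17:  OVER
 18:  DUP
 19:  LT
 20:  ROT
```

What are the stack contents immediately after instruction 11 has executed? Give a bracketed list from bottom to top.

PUSH -38 → -38
PUSH 9   → -38 9
DUP      → -38 9 9
SWAP     → -38 9 9
SWAP     → -38 9 9
LT       → -38 0
DUP      → -38 0 0
PUSH 7   → -38 0 0 7
DIV      → -38 0 0
NEG      → -38 0 0
POP      → -38 0

[-38, 0]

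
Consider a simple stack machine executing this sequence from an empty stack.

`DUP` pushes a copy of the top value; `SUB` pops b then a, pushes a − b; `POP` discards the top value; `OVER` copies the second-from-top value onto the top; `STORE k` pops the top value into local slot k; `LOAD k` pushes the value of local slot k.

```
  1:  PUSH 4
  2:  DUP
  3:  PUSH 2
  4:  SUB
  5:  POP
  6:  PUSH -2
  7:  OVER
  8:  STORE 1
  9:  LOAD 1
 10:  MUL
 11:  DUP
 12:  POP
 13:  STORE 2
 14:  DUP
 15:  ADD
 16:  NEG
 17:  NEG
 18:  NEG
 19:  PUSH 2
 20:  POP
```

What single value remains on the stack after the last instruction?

PUSH 4  : [4]
DUP     : [4, 4]
PUSH 2  : [4, 4, 2]
SUB     : [4, 2]
POP     : [4]
PUSH -2 : [4, -2]
OVER    : [4, -2, 4]
STORE 1 : [4, -2]
LOAD 1  : [4, -2, 4]
MUL     : [4, -8]
DUP     : [4, -8, -8]
POP     : [4, -8]
STORE 2 : [4]
DUP     : [4, 4]
ADD     : [8]
NEG     : [-8]
NEG     : [8]
NEG     : [-8]
PUSH 2  : [-8, 2]
POP     : [-8]

-8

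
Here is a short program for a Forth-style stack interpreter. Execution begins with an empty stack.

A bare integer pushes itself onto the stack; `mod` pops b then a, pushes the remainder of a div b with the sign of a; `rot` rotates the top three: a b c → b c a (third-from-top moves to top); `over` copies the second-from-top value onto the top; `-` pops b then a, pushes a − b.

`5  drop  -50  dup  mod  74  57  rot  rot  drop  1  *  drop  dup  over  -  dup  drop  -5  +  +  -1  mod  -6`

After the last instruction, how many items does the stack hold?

2

5     5
drop  (empty)
-50   -50
dup   -50 -50
mod   0
74    0 74
57    0 74 57
rot   74 57 0
rot   57 0 74
drop  57 0
1     57 0 1
*     57 0
drop  57
dup   57 57
over  57 57 57
-     57 0
dup   57 0 0
drop  57 0
-5    57 0 -5
+     57 -5
+     52
-1    52 -1
mod   0
-6    0 -6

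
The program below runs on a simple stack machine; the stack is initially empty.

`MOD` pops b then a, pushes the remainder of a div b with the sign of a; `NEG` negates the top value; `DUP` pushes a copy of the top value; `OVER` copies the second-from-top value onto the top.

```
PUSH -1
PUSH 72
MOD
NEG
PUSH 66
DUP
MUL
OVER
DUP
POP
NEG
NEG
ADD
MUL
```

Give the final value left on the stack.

PUSH -1 : [-1]
PUSH 72 : [-1, 72]
MOD     : [-1]
NEG     : [1]
PUSH 66 : [1, 66]
DUP     : [1, 66, 66]
MUL     : [1, 4356]
OVER    : [1, 4356, 1]
DUP     : [1, 4356, 1, 1]
POP     : [1, 4356, 1]
NEG     : [1, 4356, -1]
NEG     : [1, 4356, 1]
ADD     : [1, 4357]
MUL     : [4357]

4357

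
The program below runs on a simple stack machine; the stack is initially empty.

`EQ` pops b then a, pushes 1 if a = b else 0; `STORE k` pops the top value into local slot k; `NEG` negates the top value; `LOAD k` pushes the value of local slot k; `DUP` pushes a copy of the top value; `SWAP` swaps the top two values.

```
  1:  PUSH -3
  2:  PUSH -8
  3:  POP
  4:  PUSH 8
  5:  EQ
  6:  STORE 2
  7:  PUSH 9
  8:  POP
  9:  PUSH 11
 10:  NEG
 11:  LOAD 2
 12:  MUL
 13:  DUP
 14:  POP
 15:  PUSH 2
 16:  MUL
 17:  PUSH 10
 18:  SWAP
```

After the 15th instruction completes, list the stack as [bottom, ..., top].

[0, 2]

PUSH -3 -> [-3]
PUSH -8 -> [-3, -8]
POP     -> [-3]
PUSH 8  -> [-3, 8]
EQ      -> [0]
STORE 2 -> []
PUSH 9  -> [9]
POP     -> []
PUSH 11 -> [11]
NEG     -> [-11]
LOAD 2  -> [-11, 0]
MUL     -> [0]
DUP     -> [0, 0]
POP     -> [0]
PUSH 2  -> [0, 2]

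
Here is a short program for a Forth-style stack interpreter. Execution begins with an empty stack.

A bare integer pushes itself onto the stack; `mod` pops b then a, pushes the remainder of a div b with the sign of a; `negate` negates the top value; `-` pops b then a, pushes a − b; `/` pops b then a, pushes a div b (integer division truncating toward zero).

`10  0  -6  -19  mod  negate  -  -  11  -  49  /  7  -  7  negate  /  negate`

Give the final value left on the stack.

10      10
0       10 0
-6      10 0 -6
-19     10 0 -6 -19
mod     10 0 -6
negate  10 0 6
-       10 -6
-       16
11      16 11
-       5
49      5 49
/       0
7       0 7
-       -7
7       -7 7
negate  -7 -7
/       1
negate  -1

-1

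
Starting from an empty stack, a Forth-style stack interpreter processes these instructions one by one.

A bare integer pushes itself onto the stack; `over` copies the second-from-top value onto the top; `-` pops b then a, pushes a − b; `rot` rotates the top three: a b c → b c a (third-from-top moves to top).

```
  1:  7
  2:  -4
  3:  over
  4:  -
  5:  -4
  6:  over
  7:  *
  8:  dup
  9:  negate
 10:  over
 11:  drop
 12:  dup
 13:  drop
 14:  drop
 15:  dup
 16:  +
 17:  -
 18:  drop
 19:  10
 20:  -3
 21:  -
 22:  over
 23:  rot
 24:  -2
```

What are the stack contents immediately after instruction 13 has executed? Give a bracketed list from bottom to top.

[7, -11, 44, -44]

7      -> [7]
-4     -> [7, -4]
over   -> [7, -4, 7]
-      -> [7, -11]
-4     -> [7, -11, -4]
over   -> [7, -11, -4, -11]
*      -> [7, -11, 44]
dup    -> [7, -11, 44, 44]
negate -> [7, -11, 44, -44]
over   -> [7, -11, 44, -44, 44]
drop   -> [7, -11, 44, -44]
dup    -> [7, -11, 44, -44, -44]
drop   -> [7, -11, 44, -44]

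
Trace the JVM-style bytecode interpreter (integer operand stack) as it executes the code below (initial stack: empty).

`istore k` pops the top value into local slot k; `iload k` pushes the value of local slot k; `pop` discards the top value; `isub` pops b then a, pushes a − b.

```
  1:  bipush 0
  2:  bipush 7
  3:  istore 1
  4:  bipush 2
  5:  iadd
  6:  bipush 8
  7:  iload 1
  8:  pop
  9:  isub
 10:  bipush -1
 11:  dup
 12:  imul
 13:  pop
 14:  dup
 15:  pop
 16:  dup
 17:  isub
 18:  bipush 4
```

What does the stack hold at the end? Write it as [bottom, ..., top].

[0, 4]

bipush 0   [0]
bipush 7   [0, 7]
istore 1   [0]
bipush 2   [0, 2]
iadd       [2]
bipush 8   [2, 8]
iload 1    [2, 8, 7]
pop        [2, 8]
isub       [-6]
bipush -1  [-6, -1]
dup        [-6, -1, -1]
imul       [-6, 1]
pop        [-6]
dup        [-6, -6]
pop        [-6]
dup        [-6, -6]
isub       [0]
bipush 4   [0, 4]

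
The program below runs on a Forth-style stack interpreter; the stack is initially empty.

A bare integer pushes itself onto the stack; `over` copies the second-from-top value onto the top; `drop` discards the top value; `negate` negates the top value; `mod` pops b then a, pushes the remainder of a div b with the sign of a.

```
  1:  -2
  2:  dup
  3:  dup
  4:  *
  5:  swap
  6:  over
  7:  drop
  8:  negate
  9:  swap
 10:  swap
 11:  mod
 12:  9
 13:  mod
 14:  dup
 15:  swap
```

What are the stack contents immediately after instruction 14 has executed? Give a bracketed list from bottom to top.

-2     -> [-2]
dup    -> [-2, -2]
dup    -> [-2, -2, -2]
*      -> [-2, 4]
swap   -> [4, -2]
over   -> [4, -2, 4]
drop   -> [4, -2]
negate -> [4, 2]
swap   -> [2, 4]
swap   -> [4, 2]
mod    -> [0]
9      -> [0, 9]
mod    -> [0]
dup    -> [0, 0]

[0, 0]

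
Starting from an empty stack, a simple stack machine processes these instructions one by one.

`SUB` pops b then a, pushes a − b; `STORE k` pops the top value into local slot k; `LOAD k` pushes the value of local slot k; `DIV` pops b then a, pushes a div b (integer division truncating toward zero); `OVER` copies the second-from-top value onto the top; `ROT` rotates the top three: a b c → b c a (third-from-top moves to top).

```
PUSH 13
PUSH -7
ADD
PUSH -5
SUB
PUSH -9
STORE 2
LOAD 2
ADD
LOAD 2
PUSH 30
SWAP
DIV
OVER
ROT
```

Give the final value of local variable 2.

PUSH 13 -> 13
PUSH -7 -> 13 -7
ADD     -> 6
PUSH -5 -> 6 -5
SUB     -> 11
PUSH -9 -> 11 -9
STORE 2 -> 11
LOAD 2  -> 11 -9
ADD     -> 2
LOAD 2  -> 2 -9
PUSH 30 -> 2 -9 30
SWAP    -> 2 30 -9
DIV     -> 2 -3
OVER    -> 2 -3 2
ROT     -> -3 2 2

-9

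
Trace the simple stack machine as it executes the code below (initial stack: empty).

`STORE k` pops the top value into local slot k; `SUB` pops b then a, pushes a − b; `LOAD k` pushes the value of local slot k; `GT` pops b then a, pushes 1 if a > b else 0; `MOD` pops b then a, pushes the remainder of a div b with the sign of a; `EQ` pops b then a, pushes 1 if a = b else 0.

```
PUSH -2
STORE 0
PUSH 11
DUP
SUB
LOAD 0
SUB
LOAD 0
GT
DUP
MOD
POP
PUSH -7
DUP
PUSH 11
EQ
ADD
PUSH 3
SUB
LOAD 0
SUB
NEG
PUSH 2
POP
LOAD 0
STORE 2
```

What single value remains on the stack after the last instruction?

8

PUSH -2 → [-2]
STORE 0 → []
PUSH 11 → [11]
DUP     → [11, 11]
SUB     → [0]
LOAD 0  → [0, -2]
SUB     → [2]
LOAD 0  → [2, -2]
GT      → [1]
DUP     → [1, 1]
MOD     → [0]
POP     → []
PUSH -7 → [-7]
DUP     → [-7, -7]
PUSH 11 → [-7, -7, 11]
EQ      → [-7, 0]
ADD     → [-7]
PUSH 3  → [-7, 3]
SUB     → [-10]
LOAD 0  → [-10, -2]
SUB     → [-8]
NEG     → [8]
PUSH 2  → [8, 2]
POP     → [8]
LOAD 0  → [8, -2]
STORE 2 → [8]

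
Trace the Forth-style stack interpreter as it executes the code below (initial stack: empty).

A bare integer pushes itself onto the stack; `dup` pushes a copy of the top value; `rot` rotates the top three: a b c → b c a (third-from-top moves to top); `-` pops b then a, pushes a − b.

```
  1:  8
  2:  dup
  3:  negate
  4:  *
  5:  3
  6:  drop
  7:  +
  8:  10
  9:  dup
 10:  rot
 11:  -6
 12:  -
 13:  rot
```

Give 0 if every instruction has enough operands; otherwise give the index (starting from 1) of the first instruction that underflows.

7

8      : [8]
dup    : [8, 8]
negate : [8, -8]
*      : [-64]
3      : [-64, 3]
drop   : [-64]
+  — needs 2 operands, stack has 1 → underflow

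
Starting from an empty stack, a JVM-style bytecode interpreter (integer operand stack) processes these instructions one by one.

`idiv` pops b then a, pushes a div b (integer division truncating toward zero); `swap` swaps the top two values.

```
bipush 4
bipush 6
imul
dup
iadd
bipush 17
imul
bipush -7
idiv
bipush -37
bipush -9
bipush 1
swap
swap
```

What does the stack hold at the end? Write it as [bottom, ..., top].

bipush 4    [4]
bipush 6    [4, 6]
imul        [24]
dup         [24, 24]
iadd        [48]
bipush 17   [48, 17]
imul        [816]
bipush -7   [816, -7]
idiv        [-116]
bipush -37  [-116, -37]
bipush -9   [-116, -37, -9]
bipush 1    [-116, -37, -9, 1]
swap        [-116, -37, 1, -9]
swap        [-116, -37, -9, 1]

[-116, -37, -9, 1]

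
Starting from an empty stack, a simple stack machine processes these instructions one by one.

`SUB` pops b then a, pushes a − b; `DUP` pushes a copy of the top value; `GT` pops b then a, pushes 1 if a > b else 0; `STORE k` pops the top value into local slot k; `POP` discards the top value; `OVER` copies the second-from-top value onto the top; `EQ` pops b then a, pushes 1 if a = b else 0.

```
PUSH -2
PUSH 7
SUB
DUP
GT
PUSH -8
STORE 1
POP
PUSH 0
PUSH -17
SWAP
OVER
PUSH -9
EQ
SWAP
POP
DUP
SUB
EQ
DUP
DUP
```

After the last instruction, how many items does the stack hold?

PUSH -2  → [-2]
PUSH 7   → [-2, 7]
SUB      → [-9]
DUP      → [-9, -9]
GT       → [0]
PUSH -8  → [0, -8]
STORE 1  → [0]
POP      → []
PUSH 0   → [0]
PUSH -17 → [0, -17]
SWAP     → [-17, 0]
OVER     → [-17, 0, -17]
PUSH -9  → [-17, 0, -17, -9]
EQ       → [-17, 0, 0]
SWAP     → [-17, 0, 0]
POP      → [-17, 0]
DUP      → [-17, 0, 0]
SUB      → [-17, 0]
EQ       → [0]
DUP      → [0, 0]
DUP      → [0, 0, 0]

3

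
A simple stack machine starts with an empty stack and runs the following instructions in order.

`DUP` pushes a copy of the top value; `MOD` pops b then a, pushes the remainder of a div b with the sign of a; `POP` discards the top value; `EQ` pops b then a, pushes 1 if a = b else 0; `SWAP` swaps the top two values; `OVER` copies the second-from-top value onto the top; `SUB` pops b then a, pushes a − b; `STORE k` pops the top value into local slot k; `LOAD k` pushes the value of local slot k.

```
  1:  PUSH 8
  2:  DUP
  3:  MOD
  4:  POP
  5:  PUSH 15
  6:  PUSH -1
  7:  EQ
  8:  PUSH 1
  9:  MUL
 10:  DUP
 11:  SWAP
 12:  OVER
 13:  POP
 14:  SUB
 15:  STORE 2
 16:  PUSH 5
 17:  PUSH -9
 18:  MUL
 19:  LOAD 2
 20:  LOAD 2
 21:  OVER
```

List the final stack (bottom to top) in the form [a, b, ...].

[-45, 0, 0, 0]

PUSH 8  → 8
DUP     → 8 8
MOD     → 0
POP     → (empty)
PUSH 15 → 15
PUSH -1 → 15 -1
EQ      → 0
PUSH 1  → 0 1
MUL     → 0
DUP     → 0 0
SWAP    → 0 0
OVER    → 0 0 0
POP     → 0 0
SUB     → 0
STORE 2 → (empty)
PUSH 5  → 5
PUSH -9 → 5 -9
MUL     → -45
LOAD 2  → -45 0
LOAD 2  → -45 0 0
OVER    → -45 0 0 0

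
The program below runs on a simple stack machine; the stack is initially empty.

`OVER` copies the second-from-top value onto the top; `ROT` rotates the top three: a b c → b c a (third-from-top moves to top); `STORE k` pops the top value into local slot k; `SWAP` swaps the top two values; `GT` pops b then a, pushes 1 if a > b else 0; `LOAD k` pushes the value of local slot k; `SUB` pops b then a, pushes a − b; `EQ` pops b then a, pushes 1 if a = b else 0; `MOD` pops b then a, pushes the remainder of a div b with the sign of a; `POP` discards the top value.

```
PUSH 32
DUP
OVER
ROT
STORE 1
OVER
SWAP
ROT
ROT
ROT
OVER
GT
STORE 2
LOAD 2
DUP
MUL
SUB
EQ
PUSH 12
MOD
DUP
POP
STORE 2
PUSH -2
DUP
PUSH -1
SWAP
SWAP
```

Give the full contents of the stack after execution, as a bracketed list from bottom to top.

[-2, -2, -1]

PUSH 32 → [32]
DUP     → [32, 32]
OVER    → [32, 32, 32]
ROT     → [32, 32, 32]
STORE 1 → [32, 32]
OVER    → [32, 32, 32]
SWAP    → [32, 32, 32]
ROT     → [32, 32, 32]
ROT     → [32, 32, 32]
ROT     → [32, 32, 32]
OVER    → [32, 32, 32, 32]
GT      → [32, 32, 0]
STORE 2 → [32, 32]
LOAD 2  → [32, 32, 0]
DUP     → [32, 32, 0, 0]
MUL     → [32, 32, 0]
SUB     → [32, 32]
EQ      → [1]
PUSH 12 → [1, 12]
MOD     → [1]
DUP     → [1, 1]
POP     → [1]
STORE 2 → []
PUSH -2 → [-2]
DUP     → [-2, -2]
PUSH -1 → [-2, -2, -1]
SWAP    → [-2, -1, -2]
SWAP    → [-2, -2, -1]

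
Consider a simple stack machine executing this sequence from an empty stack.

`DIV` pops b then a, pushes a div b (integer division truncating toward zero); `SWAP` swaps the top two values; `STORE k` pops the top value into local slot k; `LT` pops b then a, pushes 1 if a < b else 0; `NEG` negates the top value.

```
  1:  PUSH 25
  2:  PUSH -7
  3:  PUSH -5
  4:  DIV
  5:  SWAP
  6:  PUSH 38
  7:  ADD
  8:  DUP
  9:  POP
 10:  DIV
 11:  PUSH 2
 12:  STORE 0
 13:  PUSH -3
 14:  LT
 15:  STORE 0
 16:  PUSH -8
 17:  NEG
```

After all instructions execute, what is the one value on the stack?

8

PUSH 25 : [25]
PUSH -7 : [25, -7]
PUSH -5 : [25, -7, -5]
DIV     : [25, 1]
SWAP    : [1, 25]
PUSH 38 : [1, 25, 38]
ADD     : [1, 63]
DUP     : [1, 63, 63]
POP     : [1, 63]
DIV     : [0]
PUSH 2  : [0, 2]
STORE 0 : [0]
PUSH -3 : [0, -3]
LT      : [0]
STORE 0 : []
PUSH -8 : [-8]
NEG     : [8]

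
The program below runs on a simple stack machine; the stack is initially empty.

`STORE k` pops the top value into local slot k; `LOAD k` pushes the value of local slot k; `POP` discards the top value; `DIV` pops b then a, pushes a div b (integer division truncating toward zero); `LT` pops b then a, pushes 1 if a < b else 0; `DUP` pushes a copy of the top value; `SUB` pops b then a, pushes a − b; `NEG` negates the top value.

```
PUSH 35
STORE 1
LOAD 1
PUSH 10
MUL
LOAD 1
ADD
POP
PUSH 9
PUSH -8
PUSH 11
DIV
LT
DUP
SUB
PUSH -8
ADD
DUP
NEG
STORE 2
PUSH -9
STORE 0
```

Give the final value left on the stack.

PUSH 35 -> 35
STORE 1 -> (empty)
LOAD 1  -> 35
PUSH 10 -> 35 10
MUL     -> 350
LOAD 1  -> 350 35
ADD     -> 385
POP     -> (empty)
PUSH 9  -> 9
PUSH -8 -> 9 -8
PUSH 11 -> 9 -8 11
DIV     -> 9 0
LT      -> 0
DUP     -> 0 0
SUB     -> 0
PUSH -8 -> 0 -8
ADD     -> -8
DUP     -> -8 -8
NEG     -> -8 8
STORE 2 -> -8
PUSH -9 -> -8 -9
STORE 0 -> -8

-8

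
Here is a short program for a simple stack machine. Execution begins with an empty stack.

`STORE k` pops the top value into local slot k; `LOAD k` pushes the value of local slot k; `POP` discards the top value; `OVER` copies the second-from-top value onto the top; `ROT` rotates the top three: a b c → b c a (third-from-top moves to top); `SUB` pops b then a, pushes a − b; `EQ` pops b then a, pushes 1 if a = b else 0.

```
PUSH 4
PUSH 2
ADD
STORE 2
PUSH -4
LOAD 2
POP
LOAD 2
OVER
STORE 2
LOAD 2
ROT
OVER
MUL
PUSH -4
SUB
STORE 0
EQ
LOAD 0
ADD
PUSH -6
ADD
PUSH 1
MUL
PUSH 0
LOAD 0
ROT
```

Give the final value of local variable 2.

PUSH 4  : 4
PUSH 2  : 4 2
ADD     : 6
STORE 2 : (empty)
PUSH -4 : -4
LOAD 2  : -4 6
POP     : -4
LOAD 2  : -4 6
OVER    : -4 6 -4
STORE 2 : -4 6
LOAD 2  : -4 6 -4
ROT     : 6 -4 -4
OVER    : 6 -4 -4 -4
MUL     : 6 -4 16
PUSH -4 : 6 -4 16 -4
SUB     : 6 -4 20
STORE 0 : 6 -4
EQ      : 0
LOAD 0  : 0 20
ADD     : 20
PUSH -6 : 20 -6
ADD     : 14
PUSH 1  : 14 1
MUL     : 14
PUSH 0  : 14 0
LOAD 0  : 14 0 20
ROT     : 0 20 14

-4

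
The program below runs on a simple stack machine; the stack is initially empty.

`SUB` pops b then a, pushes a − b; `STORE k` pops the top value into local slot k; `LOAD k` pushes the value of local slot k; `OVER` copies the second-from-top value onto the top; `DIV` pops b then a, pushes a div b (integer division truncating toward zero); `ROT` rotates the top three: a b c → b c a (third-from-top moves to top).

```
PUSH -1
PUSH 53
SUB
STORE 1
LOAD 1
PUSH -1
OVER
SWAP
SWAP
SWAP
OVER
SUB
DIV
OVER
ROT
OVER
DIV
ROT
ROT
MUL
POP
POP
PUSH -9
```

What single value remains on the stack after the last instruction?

PUSH -1 : -1
PUSH 53 : -1 53
SUB     : -54
STORE 1 : (empty)
LOAD 1  : -54
PUSH -1 : -54 -1
OVER    : -54 -1 -54
SWAP    : -54 -54 -1
SWAP    : -54 -1 -54
SWAP    : -54 -54 -1
OVER    : -54 -54 -1 -54
SUB     : -54 -54 53
DIV     : -54 -1
OVER    : -54 -1 -54
ROT     : -1 -54 -54
OVER    : -1 -54 -54 -54
DIV     : -1 -54 1
ROT     : -54 1 -1
ROT     : 1 -1 -54
MUL     : 1 54
POP     : 1
POP     : (empty)
PUSH -9 : -9

-9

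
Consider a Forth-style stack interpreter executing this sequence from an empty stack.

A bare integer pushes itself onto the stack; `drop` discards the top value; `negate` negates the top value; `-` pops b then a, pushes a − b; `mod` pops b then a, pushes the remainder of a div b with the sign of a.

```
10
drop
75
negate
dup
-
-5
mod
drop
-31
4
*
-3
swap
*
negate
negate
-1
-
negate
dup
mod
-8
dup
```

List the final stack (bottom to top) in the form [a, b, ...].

10     → 10
drop   → (empty)
75     → 75
negate → -75
dup    → -75 -75
-      → 0
-5     → 0 -5
mod    → 0
drop   → (empty)
-31    → -31
4      → -31 4
*      → -124
-3     → -124 -3
swap   → -3 -124
*      → 372
negate → -372
negate → 372
-1     → 372 -1
-      → 373
negate → -373
dup    → -373 -373
mod    → 0
-8     → 0 -8
dup    → 0 -8 -8

[0, -8, -8]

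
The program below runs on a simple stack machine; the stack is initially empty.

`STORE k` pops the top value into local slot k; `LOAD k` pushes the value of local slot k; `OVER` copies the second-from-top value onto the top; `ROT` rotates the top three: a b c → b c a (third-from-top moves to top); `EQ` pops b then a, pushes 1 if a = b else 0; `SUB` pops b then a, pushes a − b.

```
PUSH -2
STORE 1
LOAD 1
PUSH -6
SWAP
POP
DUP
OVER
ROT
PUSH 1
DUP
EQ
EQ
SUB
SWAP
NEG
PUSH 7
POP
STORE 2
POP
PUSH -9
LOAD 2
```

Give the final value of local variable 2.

6

PUSH -2 -> -2
STORE 1 -> (empty)
LOAD 1  -> -2
PUSH -6 -> -2 -6
SWAP    -> -6 -2
POP     -> -6
DUP     -> -6 -6
OVER    -> -6 -6 -6
ROT     -> -6 -6 -6
PUSH 1  -> -6 -6 -6 1
DUP     -> -6 -6 -6 1 1
EQ      -> -6 -6 -6 1
EQ      -> -6 -6 0
SUB     -> -6 -6
SWAP    -> -6 -6
NEG     -> -6 6
PUSH 7  -> -6 6 7
POP     -> -6 6
STORE 2 -> -6
POP     -> (empty)
PUSH -9 -> -9
LOAD 2  -> -9 6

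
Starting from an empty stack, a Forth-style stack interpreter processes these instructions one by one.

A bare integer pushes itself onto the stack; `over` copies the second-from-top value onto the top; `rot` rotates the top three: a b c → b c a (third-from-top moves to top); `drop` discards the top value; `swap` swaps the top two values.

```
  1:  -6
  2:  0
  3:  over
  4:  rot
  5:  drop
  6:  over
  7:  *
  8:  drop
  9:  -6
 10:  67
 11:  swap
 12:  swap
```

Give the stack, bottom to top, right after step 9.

-6   → -6
0    → -6 0
over → -6 0 -6
rot  → 0 -6 -6
drop → 0 -6
over → 0 -6 0
*    → 0 0
drop → 0
-6   → 0 -6

[0, -6]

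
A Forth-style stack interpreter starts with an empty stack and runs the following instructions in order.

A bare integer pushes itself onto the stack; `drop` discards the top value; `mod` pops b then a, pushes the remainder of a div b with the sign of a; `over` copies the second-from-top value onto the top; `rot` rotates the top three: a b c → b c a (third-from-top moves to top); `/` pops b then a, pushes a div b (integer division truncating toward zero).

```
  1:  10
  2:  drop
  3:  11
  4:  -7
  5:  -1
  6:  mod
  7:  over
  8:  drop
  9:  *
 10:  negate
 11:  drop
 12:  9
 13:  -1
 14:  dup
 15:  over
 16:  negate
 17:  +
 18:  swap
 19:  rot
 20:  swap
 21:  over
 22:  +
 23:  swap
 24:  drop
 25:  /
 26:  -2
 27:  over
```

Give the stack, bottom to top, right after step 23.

10     : [10]
drop   : []
11     : [11]
-7     : [11, -7]
-1     : [11, -7, -1]
mod    : [11, 0]
over   : [11, 0, 11]
drop   : [11, 0]
*      : [0]
negate : [0]
drop   : []
9      : [9]
-1     : [9, -1]
dup    : [9, -1, -1]
over   : [9, -1, -1, -1]
negate : [9, -1, -1, 1]
+      : [9, -1, 0]
swap   : [9, 0, -1]
rot    : [0, -1, 9]
swap   : [0, 9, -1]
over   : [0, 9, -1, 9]
+      : [0, 9, 8]
swap   : [0, 8, 9]

[0, 8, 9]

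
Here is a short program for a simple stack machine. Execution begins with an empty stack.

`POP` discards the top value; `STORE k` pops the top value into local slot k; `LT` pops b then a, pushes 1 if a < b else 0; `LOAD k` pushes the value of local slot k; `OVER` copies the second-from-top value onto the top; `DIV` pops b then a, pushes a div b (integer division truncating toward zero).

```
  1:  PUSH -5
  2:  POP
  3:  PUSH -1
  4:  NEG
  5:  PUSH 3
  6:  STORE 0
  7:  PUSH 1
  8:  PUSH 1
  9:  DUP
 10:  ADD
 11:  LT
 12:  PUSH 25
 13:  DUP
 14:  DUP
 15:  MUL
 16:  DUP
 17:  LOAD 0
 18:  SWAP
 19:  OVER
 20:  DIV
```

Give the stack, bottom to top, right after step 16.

PUSH -5  -5
POP      (empty)
PUSH -1  -1
NEG      1
PUSH 3   1 3
STORE 0  1
PUSH 1   1 1
PUSH 1   1 1 1
DUP      1 1 1 1
ADD      1 1 2
LT       1 1
PUSH 25  1 1 25
DUP      1 1 25 25
DUP      1 1 25 25 25
MUL      1 1 25 625
DUP      1 1 25 625 625

[1, 1, 25, 625, 625]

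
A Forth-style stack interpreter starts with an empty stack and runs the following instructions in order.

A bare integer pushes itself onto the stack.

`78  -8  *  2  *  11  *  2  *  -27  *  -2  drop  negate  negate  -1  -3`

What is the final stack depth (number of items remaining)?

3

78      [78]
-8      [78, -8]
*       [-624]
2       [-624, 2]
*       [-1248]
11      [-1248, 11]
*       [-13728]
2       [-13728, 2]
*       [-27456]
-27     [-27456, -27]
*       [741312]
-2      [741312, -2]
drop    [741312]
negate  [-741312]
negate  [741312]
-1      [741312, -1]
-3      [741312, -1, -3]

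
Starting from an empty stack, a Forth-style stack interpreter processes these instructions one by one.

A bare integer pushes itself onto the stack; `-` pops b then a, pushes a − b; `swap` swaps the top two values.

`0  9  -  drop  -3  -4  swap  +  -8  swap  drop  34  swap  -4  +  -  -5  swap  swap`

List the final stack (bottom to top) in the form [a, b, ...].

0    : [0]
9    : [0, 9]
-    : [-9]
drop : []
-3   : [-3]
-4   : [-3, -4]
swap : [-4, -3]
+    : [-7]
-8   : [-7, -8]
swap : [-8, -7]
drop : [-8]
34   : [-8, 34]
swap : [34, -8]
-4   : [34, -8, -4]
+    : [34, -12]
-    : [46]
-5   : [46, -5]
swap : [-5, 46]
swap : [46, -5]

[46, -5]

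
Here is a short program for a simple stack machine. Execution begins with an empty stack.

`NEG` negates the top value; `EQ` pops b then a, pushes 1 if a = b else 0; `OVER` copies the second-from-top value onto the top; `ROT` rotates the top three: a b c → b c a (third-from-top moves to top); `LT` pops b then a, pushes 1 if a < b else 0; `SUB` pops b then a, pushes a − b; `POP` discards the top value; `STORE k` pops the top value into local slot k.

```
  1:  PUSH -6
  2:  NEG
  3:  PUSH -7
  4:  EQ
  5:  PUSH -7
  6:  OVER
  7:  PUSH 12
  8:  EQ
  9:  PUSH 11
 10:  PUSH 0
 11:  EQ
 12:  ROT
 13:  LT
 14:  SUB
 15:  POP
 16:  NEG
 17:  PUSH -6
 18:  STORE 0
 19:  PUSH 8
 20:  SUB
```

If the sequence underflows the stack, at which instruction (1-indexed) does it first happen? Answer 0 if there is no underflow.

PUSH -6 : -6
NEG     : 6
PUSH -7 : 6 -7
EQ      : 0
PUSH -7 : 0 -7
OVER    : 0 -7 0
PUSH 12 : 0 -7 0 12
EQ      : 0 -7 0
PUSH 11 : 0 -7 0 11
PUSH 0  : 0 -7 0 11 0
EQ      : 0 -7 0 0
ROT     : 0 0 0 -7
LT      : 0 0 0
SUB     : 0 0
POP     : 0
NEG     : 0
PUSH -6 : 0 -6
STORE 0 : 0
PUSH 8  : 0 8
SUB     : -8

0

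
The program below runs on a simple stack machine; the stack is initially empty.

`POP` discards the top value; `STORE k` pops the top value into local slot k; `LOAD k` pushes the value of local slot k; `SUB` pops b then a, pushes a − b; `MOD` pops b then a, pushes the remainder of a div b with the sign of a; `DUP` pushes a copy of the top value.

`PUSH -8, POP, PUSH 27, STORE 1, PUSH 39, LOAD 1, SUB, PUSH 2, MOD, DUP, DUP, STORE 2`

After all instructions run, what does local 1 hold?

PUSH -8  [-8]
POP      []
PUSH 27  [27]
STORE 1  []
PUSH 39  [39]
LOAD 1   [39, 27]
SUB      [12]
PUSH 2   [12, 2]
MOD      [0]
DUP      [0, 0]
DUP      [0, 0, 0]
STORE 2  [0, 0]

27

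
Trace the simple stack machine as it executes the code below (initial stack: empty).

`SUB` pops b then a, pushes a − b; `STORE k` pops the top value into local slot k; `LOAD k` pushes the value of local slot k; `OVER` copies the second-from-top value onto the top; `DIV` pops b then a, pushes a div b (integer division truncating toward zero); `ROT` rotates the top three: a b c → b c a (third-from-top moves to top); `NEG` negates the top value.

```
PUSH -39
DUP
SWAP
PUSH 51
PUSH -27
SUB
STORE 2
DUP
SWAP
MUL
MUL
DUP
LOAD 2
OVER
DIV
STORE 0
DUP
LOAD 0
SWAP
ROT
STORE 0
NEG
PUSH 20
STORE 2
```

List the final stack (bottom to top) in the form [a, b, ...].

PUSH -39 : -39
DUP      : -39 -39
SWAP     : -39 -39
PUSH 51  : -39 -39 51
PUSH -27 : -39 -39 51 -27
SUB      : -39 -39 78
STORE 2  : -39 -39
DUP      : -39 -39 -39
SWAP     : -39 -39 -39
MUL      : -39 1521
MUL      : -59319
DUP      : -59319 -59319
LOAD 2   : -59319 -59319 78
OVER     : -59319 -59319 78 -59319
DIV      : -59319 -59319 0
STORE 0  : -59319 -59319
DUP      : -59319 -59319 -59319
LOAD 0   : -59319 -59319 -59319 0
SWAP     : -59319 -59319 0 -59319
ROT      : -59319 0 -59319 -59319
STORE 0  : -59319 0 -59319
NEG      : -59319 0 59319
PUSH 20  : -59319 0 59319 20
STORE 2  : -59319 0 59319

[-59319, 0, 59319]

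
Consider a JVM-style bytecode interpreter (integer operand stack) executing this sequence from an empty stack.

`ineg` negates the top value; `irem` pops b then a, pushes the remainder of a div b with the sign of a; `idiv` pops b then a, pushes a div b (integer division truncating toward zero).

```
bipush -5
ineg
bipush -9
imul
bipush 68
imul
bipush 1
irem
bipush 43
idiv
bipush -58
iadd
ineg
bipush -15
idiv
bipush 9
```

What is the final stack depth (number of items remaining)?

2

bipush -5  -> [-5]
ineg       -> [5]
bipush -9  -> [5, -9]
imul       -> [-45]
bipush 68  -> [-45, 68]
imul       -> [-3060]
bipush 1   -> [-3060, 1]
irem       -> [0]
bipush 43  -> [0, 43]
idiv       -> [0]
bipush -58 -> [0, -58]
iadd       -> [-58]
ineg       -> [58]
bipush -15 -> [58, -15]
idiv       -> [-3]
bipush 9   -> [-3, 9]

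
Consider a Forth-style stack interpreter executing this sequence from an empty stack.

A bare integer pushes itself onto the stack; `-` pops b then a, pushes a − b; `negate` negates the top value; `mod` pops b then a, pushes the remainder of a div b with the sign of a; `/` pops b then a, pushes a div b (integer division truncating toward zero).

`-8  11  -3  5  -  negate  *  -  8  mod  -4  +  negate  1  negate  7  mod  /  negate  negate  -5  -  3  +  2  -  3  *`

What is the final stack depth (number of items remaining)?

1

-8     -> [-8]
11     -> [-8, 11]
-3     -> [-8, 11, -3]
5      -> [-8, 11, -3, 5]
-      -> [-8, 11, -8]
negate -> [-8, 11, 8]
*      -> [-8, 88]
-      -> [-96]
8      -> [-96, 8]
mod    -> [0]
-4     -> [0, -4]
+      -> [-4]
negate -> [4]
1      -> [4, 1]
negate -> [4, -1]
7      -> [4, -1, 7]
mod    -> [4, -1]
/      -> [-4]
negate -> [4]
negate -> [-4]
-5     -> [-4, -5]
-      -> [1]
3      -> [1, 3]
+      -> [4]
2      -> [4, 2]
-      -> [2]
3      -> [2, 3]
*      -> [6]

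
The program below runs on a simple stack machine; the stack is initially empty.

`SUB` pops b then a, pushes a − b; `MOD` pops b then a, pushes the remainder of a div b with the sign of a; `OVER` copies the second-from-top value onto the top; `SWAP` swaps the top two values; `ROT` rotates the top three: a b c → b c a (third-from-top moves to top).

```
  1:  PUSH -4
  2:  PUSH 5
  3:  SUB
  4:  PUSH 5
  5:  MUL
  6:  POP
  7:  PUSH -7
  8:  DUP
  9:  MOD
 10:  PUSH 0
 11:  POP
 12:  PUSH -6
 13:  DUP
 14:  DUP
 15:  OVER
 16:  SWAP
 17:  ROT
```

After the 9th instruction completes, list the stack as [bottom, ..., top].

[0]

PUSH -4 → -4
PUSH 5  → -4 5
SUB     → -9
PUSH 5  → -9 5
MUL     → -45
POP     → (empty)
PUSH -7 → -7
DUP     → -7 -7
MOD     → 0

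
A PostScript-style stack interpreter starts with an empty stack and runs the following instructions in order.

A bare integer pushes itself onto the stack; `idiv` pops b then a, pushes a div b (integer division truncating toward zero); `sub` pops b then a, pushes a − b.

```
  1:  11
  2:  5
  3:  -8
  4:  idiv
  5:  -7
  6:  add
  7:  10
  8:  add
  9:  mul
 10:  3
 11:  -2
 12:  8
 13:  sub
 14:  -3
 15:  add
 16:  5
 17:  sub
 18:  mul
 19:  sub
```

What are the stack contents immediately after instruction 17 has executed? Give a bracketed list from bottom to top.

[33, 3, -18]

11   → 11
5    → 11 5
-8   → 11 5 -8
idiv → 11 0
-7   → 11 0 -7
add  → 11 -7
10   → 11 -7 10
add  → 11 3
mul  → 33
3    → 33 3
-2   → 33 3 -2
8    → 33 3 -2 8
sub  → 33 3 -10
-3   → 33 3 -10 -3
add  → 33 3 -13
5    → 33 3 -13 5
sub  → 33 3 -18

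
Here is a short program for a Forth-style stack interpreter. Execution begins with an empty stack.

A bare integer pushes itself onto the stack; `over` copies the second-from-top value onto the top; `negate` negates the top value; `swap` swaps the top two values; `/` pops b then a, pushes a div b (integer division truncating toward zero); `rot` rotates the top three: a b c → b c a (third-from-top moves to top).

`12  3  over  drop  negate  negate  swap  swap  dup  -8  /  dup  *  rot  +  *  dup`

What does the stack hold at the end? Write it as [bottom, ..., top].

[36, 36]

12     : [12]
3      : [12, 3]
over   : [12, 3, 12]
drop   : [12, 3]
negate : [12, -3]
negate : [12, 3]
swap   : [3, 12]
swap   : [12, 3]
dup    : [12, 3, 3]
-8     : [12, 3, 3, -8]
/      : [12, 3, 0]
dup    : [12, 3, 0, 0]
*      : [12, 3, 0]
rot    : [3, 0, 12]
+      : [3, 12]
*      : [36]
dup    : [36, 36]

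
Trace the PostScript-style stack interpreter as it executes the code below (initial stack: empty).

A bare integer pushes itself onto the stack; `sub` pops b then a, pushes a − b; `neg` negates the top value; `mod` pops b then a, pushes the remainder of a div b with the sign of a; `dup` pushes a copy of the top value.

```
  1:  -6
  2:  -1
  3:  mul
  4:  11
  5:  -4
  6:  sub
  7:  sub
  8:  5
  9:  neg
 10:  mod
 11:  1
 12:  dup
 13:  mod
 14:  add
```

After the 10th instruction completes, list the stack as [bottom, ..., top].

[-4]

-6  -> -6
-1  -> -6 -1
mul -> 6
11  -> 6 11
-4  -> 6 11 -4
sub -> 6 15
sub -> -9
5   -> -9 5
neg -> -9 -5
mod -> -4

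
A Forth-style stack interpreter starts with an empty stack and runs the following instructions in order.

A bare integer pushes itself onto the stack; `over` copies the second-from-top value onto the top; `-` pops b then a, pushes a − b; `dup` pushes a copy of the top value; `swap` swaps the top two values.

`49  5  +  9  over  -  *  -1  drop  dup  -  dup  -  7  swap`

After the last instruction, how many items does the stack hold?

2

49   : 49
5    : 49 5
+    : 54
9    : 54 9
over : 54 9 54
-    : 54 -45
*    : -2430
-1   : -2430 -1
drop : -2430
dup  : -2430 -2430
-    : 0
dup  : 0 0
-    : 0
7    : 0 7
swap : 7 0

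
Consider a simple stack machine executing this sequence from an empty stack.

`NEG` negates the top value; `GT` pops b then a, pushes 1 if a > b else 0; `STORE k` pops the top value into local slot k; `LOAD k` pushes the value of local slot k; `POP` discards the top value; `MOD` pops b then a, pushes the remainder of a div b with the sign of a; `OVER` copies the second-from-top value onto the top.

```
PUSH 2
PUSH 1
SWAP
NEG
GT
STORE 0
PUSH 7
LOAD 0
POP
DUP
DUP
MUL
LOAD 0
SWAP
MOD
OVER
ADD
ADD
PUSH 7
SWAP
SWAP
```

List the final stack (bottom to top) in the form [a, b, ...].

[15, 7]

PUSH 2   [2]
PUSH 1   [2, 1]
SWAP     [1, 2]
NEG      [1, -2]
GT       [1]
STORE 0  []
PUSH 7   [7]
LOAD 0   [7, 1]
POP      [7]
DUP      [7, 7]
DUP      [7, 7, 7]
MUL      [7, 49]
LOAD 0   [7, 49, 1]
SWAP     [7, 1, 49]
MOD      [7, 1]
OVER     [7, 1, 7]
ADD      [7, 8]
ADD      [15]
PUSH 7   [15, 7]
SWAP     [7, 15]
SWAP     [15, 7]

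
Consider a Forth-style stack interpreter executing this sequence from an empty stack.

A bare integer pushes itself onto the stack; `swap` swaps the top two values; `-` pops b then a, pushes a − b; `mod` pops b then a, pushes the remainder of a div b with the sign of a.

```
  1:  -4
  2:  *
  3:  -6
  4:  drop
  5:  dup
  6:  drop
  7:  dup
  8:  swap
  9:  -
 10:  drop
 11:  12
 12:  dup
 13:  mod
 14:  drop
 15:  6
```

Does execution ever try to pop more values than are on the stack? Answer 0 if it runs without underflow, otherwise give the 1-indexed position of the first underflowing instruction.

-4  [-4]
*  — needs 2 operands, stack has 1 → underflow

2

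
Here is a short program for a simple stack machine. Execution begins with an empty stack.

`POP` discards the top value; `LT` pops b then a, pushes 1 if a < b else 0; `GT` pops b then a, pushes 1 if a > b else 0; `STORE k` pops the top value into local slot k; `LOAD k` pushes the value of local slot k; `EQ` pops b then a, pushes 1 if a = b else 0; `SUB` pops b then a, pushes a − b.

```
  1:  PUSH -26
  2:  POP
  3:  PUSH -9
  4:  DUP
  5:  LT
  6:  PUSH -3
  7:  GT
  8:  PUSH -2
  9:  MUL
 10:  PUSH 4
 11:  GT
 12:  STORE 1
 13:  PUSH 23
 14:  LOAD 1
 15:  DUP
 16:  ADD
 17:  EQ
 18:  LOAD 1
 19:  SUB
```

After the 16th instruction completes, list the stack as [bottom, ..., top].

[23, 0]

PUSH -26  [-26]
POP       []
PUSH -9   [-9]
DUP       [-9, -9]
LT        [0]
PUSH -3   [0, -3]
GT        [1]
PUSH -2   [1, -2]
MUL       [-2]
PUSH 4    [-2, 4]
GT        [0]
STORE 1   []
PUSH 23   [23]
LOAD 1    [23, 0]
DUP       [23, 0, 0]
ADD       [23, 0]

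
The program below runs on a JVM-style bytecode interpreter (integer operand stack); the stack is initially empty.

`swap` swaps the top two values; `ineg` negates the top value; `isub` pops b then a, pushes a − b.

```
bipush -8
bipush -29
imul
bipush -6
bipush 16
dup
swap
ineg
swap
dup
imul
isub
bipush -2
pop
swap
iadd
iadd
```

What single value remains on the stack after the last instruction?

bipush -8   -8
bipush -29  -8 -29
imul        232
bipush -6   232 -6
bipush 16   232 -6 16
dup         232 -6 16 16
swap        232 -6 16 16
ineg        232 -6 16 -16
swap        232 -6 -16 16
dup         232 -6 -16 16 16
imul        232 -6 -16 256
isub        232 -6 -272
bipush -2   232 -6 -272 -2
pop         232 -6 -272
swap        232 -272 -6
iadd        232 -278
iadd        -46

-46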